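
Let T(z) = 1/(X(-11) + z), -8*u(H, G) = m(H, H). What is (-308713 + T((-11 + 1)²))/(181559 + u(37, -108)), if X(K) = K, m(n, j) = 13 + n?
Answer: -109901824/64632779 ≈ -1.7004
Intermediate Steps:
u(H, G) = -13/8 - H/8 (u(H, G) = -(13 + H)/8 = -13/8 - H/8)
T(z) = 1/(-11 + z)
(-308713 + T((-11 + 1)²))/(181559 + u(37, -108)) = (-308713 + 1/(-11 + (-11 + 1)²))/(181559 + (-13/8 - ⅛*37)) = (-308713 + 1/(-11 + (-10)²))/(181559 + (-13/8 - 37/8)) = (-308713 + 1/(-11 + 100))/(181559 - 25/4) = (-308713 + 1/89)/(726211/4) = (-308713 + 1/89)*(4/726211) = -27475456/89*4/726211 = -109901824/64632779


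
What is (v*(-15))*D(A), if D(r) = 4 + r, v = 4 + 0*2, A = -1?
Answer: -180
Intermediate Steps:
v = 4 (v = 4 + 0 = 4)
(v*(-15))*D(A) = (4*(-15))*(4 - 1) = -60*3 = -180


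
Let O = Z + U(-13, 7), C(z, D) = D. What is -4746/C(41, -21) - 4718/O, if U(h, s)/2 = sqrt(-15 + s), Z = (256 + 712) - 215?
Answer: 124598612/567041 + 18872*I*sqrt(2)/567041 ≈ 219.73 + 0.047067*I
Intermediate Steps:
Z = 753 (Z = 968 - 215 = 753)
U(h, s) = 2*sqrt(-15 + s)
O = 753 + 4*I*sqrt(2) (O = 753 + 2*sqrt(-15 + 7) = 753 + 2*sqrt(-8) = 753 + 2*(2*I*sqrt(2)) = 753 + 4*I*sqrt(2) ≈ 753.0 + 5.6569*I)
-4746/C(41, -21) - 4718/O = -4746/(-21) - 4718/(753 + 4*I*sqrt(2)) = -4746*(-1/21) - 4718/(753 + 4*I*sqrt(2)) = 226 - 4718/(753 + 4*I*sqrt(2))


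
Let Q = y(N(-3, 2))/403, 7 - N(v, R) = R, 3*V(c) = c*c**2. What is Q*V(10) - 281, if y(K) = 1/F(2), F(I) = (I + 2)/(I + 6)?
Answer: -337729/1209 ≈ -279.35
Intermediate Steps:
V(c) = c**3/3 (V(c) = (c*c**2)/3 = c**3/3)
F(I) = (2 + I)/(6 + I)
N(v, R) = 7 - R
y(K) = 2 (y(K) = 1/((2 + 2)/(6 + 2)) = 1/(4/8) = 1/((1/8)*4) = 1/(1/2) = 2)
Q = 2/403 ≈ 0.0049628
Q*V(10) - 281 = 2*((1/3)*10**3)/403 - 281 = 2*((1/3)*1000)/403 - 281 = (2/403)*(1000/3) - 281 = 2000/1209 - 281 = -337729/1209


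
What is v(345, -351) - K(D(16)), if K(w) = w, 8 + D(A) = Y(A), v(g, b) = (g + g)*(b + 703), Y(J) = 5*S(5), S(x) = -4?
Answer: 242908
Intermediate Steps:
Y(J) = -20 (Y(J) = 5*(-4) = -20)
v(g, b) = 2*g*(703 + b) (v(g, b) = (2*g)*(703 + b) = 2*g*(703 + b))
D(A) = -28 (D(A) = -8 - 20 = -28)
v(345, -351) - K(D(16)) = 2*345*(703 - 351) - 1*(-28) = 2*345*352 + 28 = 242880 + 28 = 242908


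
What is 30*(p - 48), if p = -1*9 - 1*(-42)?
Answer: -450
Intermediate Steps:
p = 33 (p = -9 + 42 = 33)
30*(p - 48) = 30*(33 - 48) = 30*(-15) = -450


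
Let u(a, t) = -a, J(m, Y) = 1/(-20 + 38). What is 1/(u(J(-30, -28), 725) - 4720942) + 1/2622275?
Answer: 37776007/222832949917175 ≈ 1.6953e-7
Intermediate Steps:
J(m, Y) = 1/18
1/(u(J(-30, -28), 725) - 4720942) + 1/2622275 = 1/(-1*1/18 - 4720942) + 1/2622275 = 1/(-1/18 - 4720942) + 1/2622275 = 1/(-84976957/18) + 1/2622275 = -18/84976957 + 1/2622275 = 37776007/222832949917175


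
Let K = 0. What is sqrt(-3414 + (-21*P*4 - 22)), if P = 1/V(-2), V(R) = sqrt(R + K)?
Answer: sqrt(-3436 + 42*I*sqrt(2)) ≈ 0.5066 + 58.62*I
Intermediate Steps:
V(R) = sqrt(R) (V(R) = sqrt(R + 0) = sqrt(R))
P = -I*sqrt(2)/2 (P = 1/(sqrt(-2)) = 1/(I*sqrt(2)) = -I*sqrt(2)/2 ≈ -0.70711*I)
sqrt(-3414 + (-21*P*4 - 22)) = sqrt(-3414 + (-21*(-I*sqrt(2)/2)*4 - 22)) = sqrt(-3414 + (-(-42)*I*sqrt(2) - 22)) = sqrt(-3414 + (42*I*sqrt(2) - 22)) = sqrt(-3414 + (-22 + 42*I*sqrt(2))) = sqrt(-3436 + 42*I*sqrt(2))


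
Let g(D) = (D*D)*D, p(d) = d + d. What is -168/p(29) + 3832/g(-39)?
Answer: -5093924/1720251 ≈ -2.9612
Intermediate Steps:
p(d) = 2*d
g(D) = D³ (g(D) = D²*D = D³)
-168/p(29) + 3832/g(-39) = -168/(2*29) + 3832/((-39)³) = -168/58 + 3832/(-59319) = -168*1/58 + 3832*(-1/59319) = -84/29 - 3832/59319 = -5093924/1720251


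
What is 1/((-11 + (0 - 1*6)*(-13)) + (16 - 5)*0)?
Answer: 1/67 ≈ 0.014925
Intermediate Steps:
1/((-11 + (0 - 1*6)*(-13)) + (16 - 5)*0) = 1/((-11 + (0 - 6)*(-13)) + 11*0) = 1/((-11 - 6*(-13)) + 0) = 1/((-11 + 78) + 0) = 1/(67 + 0) = 1/67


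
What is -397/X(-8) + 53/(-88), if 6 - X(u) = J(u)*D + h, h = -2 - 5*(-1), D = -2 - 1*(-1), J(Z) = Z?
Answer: 34671/440 ≈ 78.798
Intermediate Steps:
D = -1 (D = -2 + 1 = -1)
h = 3 (h = -2 + 5 = 3)
X(u) = 3 + u (X(u) = 6 - (u*(-1) + 3) = 6 - (-u + 3) = 6 - (3 - u) = 6 + (-3 + u) = 3 + u)
-397/X(-8) + 53/(-88) = -397/(3 - 8) + 53/(-88) = -397/(-5) + 53*(-1/88) = -397*(-⅕) - 53/88 = 397/5 - 53/88 = 34671/440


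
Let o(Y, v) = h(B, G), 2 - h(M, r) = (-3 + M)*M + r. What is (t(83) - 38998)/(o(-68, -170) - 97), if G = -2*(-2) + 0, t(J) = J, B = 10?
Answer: 38915/169 ≈ 230.27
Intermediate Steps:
G = 4 (G = 4 + 0 = 4)
h(M, r) = 2 - r - M*(-3 + M) (h(M, r) = 2 - ((-3 + M)*M + r) = 2 - (M*(-3 + M) + r) = 2 - (r + M*(-3 + M)) = 2 + (-r - M*(-3 + M)) = 2 - r - M*(-3 + M))
o(Y, v) = -72 (o(Y, v) = 2 - 1*4 - 1*10² + 3*10 = 2 - 4 - 1*100 + 30 = 2 - 4 - 100 + 30 = -72)
(t(83) - 38998)/(o(-68, -170) - 97) = (83 - 38998)/(-72 - 97) = -38915/(-169) = -38915*(-1/169) = 38915/169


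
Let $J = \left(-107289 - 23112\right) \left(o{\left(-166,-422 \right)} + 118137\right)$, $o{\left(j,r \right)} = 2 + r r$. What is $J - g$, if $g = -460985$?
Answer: $-38627314438$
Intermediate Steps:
$o{\left(j,r \right)} = 2 + r^{2}$
$J = -38627775423$ ($J = \left(-107289 - 23112\right) \left(\left(2 + \left(-422\right)^{2}\right) + 118137\right) = - 130401 \left(\left(2 + 178084\right) + 118137\right) = - 130401 \left(178086 + 118137\right) = \left(-130401\right) 296223 = -38627775423$)
$J - g = -38627775423 - -460985 = -38627775423 + 460985 = -38627314438$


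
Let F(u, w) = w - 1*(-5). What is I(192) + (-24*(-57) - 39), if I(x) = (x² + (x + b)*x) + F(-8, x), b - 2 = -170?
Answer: 42998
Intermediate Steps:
b = -168 (b = 2 - 170 = -168)
F(u, w) = 5 + w (F(u, w) = w + 5 = 5 + w)
I(x) = 5 + x + x² + x*(-168 + x) (I(x) = (x² + (x - 168)*x) + (5 + x) = (x² + (-168 + x)*x) + (5 + x) = (x² + x*(-168 + x)) + (5 + x) = 5 + x + x² + x*(-168 + x))
I(192) + (-24*(-57) - 39) = (5 - 167*192 + 2*192²) + (-24*(-57) - 39) = (5 - 32064 + 2*36864) + (1368 - 39) = (5 - 32064 + 73728) + 1329 = 41669 + 1329 = 42998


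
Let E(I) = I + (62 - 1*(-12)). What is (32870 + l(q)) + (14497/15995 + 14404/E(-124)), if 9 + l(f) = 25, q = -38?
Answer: 372441591/11425 ≈ 32599.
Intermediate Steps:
l(f) = 16 (l(f) = -9 + 25 = 16)
E(I) = 74 + I (E(I) = I + (62 + 12) = I + 74 = 74 + I)
(32870 + l(q)) + (14497/15995 + 14404/E(-124)) = (32870 + 16) + (14497/15995 + 14404/(74 - 124)) = 32886 + (14497*(1/15995) + 14404/(-50)) = 32886 + (2071/2285 + 14404*(-1/50)) = 32886 + (2071/2285 - 7202/25) = 32886 - 3280959/11425 = 372441591/11425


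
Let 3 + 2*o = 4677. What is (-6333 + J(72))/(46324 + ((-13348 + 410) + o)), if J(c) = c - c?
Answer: -6333/35723 ≈ -0.17728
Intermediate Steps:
o = 2337 (o = -3/2 + (1/2)*4677 = -3/2 + 4677/2 = 2337)
J(c) = 0
(-6333 + J(72))/(46324 + ((-13348 + 410) + o)) = (-6333 + 0)/(46324 + ((-13348 + 410) + 2337)) = -6333/(46324 + (-12938 + 2337)) = -6333/(46324 - 10601) = -6333/35723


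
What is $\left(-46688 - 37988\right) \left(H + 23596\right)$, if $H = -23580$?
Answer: $-1354816$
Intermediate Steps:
$\left(-46688 - 37988\right) \left(H + 23596\right) = \left(-46688 - 37988\right) \left(-23580 + 23596\right) = \left(-84676\right) 16 = -1354816$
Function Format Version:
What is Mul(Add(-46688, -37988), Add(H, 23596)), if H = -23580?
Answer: -1354816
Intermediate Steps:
Mul(Add(-46688, -37988), Add(H, 23596)) = Mul(Add(-46688, -37988), Add(-23580, 23596)) = Mul(-84676, 16) = -1354816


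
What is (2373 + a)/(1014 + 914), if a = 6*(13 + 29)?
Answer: 2625/1928 ≈ 1.3615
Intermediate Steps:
a = 252 (a = 6*42 = 252)
(2373 + a)/(1014 + 914) = (2373 + 252)/(1014 + 914) = 2625/1928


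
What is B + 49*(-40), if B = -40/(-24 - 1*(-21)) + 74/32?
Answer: -93329/48 ≈ -1944.4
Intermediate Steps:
B = 751/48 (B = -40/(-24 + 21) + 74*(1/32) = -40/(-3) + 37/16 = -40*(-1/3) + 37/16 = 40/3 + 37/16 = 751/48 ≈ 15.646)
B + 49*(-40) = 751/48 + 49*(-40) = 751/48 - 1960 = -93329/48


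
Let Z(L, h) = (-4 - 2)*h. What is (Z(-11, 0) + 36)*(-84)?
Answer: -3024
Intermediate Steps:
Z(L, h) = -6*h
(Z(-11, 0) + 36)*(-84) = (-6*0 + 36)*(-84) = (0 + 36)*(-84) = 36*(-84) = -3024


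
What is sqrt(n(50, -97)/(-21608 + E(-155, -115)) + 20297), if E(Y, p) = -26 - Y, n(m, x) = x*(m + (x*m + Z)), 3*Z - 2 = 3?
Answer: sqrt(84185746740138)/64437 ≈ 142.39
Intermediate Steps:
Z = 5/3 (Z = 2/3 + (1/3)*3 = 2/3 + 1 = 5/3 ≈ 1.6667)
n(m, x) = x*(5/3 + m + m*x) (n(m, x) = x*(m + (x*m + 5/3)) = x*(m + (m*x + 5/3)) = x*(m + (5/3 + m*x)) = x*(5/3 + m + m*x))
sqrt(n(50, -97)/(-21608 + E(-155, -115)) + 20297) = sqrt(((1/3)*(-97)*(5 + 3*50 + 3*50*(-97)))/(-21608 + (-26 - 1*(-155))) + 20297) = sqrt(((1/3)*(-97)*(5 + 150 - 14550))/(-21608 + (-26 + 155)) + 20297) = sqrt(((1/3)*(-97)*(-14395))/(-21608 + 129) + 20297) = sqrt((1396315/3)/(-21479) + 20297) = sqrt((1396315/3)*(-1/21479) + 20297) = sqrt(-1396315/64437 + 20297) = sqrt(1306481474/64437) = sqrt(84185746740138)/64437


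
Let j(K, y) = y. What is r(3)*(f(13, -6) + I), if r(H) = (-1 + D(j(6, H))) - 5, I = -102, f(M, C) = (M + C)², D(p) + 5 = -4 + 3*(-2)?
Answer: 1113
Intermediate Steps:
D(p) = -15 (D(p) = -5 + (-4 + 3*(-2)) = -5 + (-4 - 6) = -5 - 10 = -15)
f(M, C) = (C + M)²
r(H) = -21 (r(H) = (-1 - 15) - 5 = -16 - 5 = -21)
r(3)*(f(13, -6) + I) = -21*((-6 + 13)² - 102) = -21*(7² - 102) = -21*(49 - 102) = -21*(-53) = 1113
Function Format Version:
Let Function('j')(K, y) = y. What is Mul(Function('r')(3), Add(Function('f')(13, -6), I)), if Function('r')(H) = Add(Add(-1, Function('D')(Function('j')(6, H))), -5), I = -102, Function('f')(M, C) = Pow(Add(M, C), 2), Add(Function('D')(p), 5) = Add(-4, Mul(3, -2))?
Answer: 1113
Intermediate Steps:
Function('D')(p) = -15 (Function('D')(p) = Add(-5, Add(-4, Mul(3, -2))) = Add(-5, Add(-4, -6)) = Add(-5, -10) = -15)
Function('f')(M, C) = Pow(Add(C, M), 2)
Function('r')(H) = -21 (Function('r')(H) = Add(Add(-1, -15), -5) = Add(-16, -5) = -21)
Mul(Function('r')(3), Add(Function('f')(13, -6), I)) = Mul(-21, Add(Pow(Add(-6, 13), 2), -102)) = Mul(-21, Add(Pow(7, 2), -102)) = Mul(-21, Add(49, -102)) = Mul(-21, -53) = 1113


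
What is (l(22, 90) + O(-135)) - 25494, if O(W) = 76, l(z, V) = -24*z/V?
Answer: -381358/15 ≈ -25424.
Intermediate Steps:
l(z, V) = -24*z/V
(l(22, 90) + O(-135)) - 25494 = (-24*22/90 + 76) - 25494 = (-24*22*1/90 + 76) - 25494 = (-88/15 + 76) - 25494 = 1052/15 - 25494 = -381358/15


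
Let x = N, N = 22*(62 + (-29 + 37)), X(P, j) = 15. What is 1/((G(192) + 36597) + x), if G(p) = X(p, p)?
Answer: 1/38152 ≈ 2.6211e-5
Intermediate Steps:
G(p) = 15
N = 1540 (N = 22*(62 + 8) = 22*70 = 1540)
x = 1540
1/((G(192) + 36597) + x) = 1/((15 + 36597) + 1540) = 1/(36612 + 1540) = 1/38152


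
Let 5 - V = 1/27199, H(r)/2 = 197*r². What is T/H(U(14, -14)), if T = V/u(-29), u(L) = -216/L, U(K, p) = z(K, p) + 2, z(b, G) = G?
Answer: 1971913/166661546112 ≈ 1.1832e-5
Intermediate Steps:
U(K, p) = 2 + p (U(K, p) = p + 2 = 2 + p)
H(r) = 394*r² (H(r) = 2*(197*r²) = 394*r²)
V = 135994/27199 (V = 5 - 1/27199 = 135994/27199 ≈ 5.0000)
T = 1971913/2937492 (T = 135994/(27199*((-216/(-29)))) = 135994/(27199*((-216*(-1/29)))) = 135994/(27199*(216/29)) = (135994/27199)*(29/216) = 1971913/2937492 ≈ 0.67129)
T/H(U(14, -14)) = 1971913/(2937492*((394*(2 - 14)²))) = 1971913/(2937492*((394*(-12)²))) = 1971913/(2937492*((394*144))) = (1971913/2937492)/56736 = (1971913/2937492)*(1/56736) = 1971913/166661546112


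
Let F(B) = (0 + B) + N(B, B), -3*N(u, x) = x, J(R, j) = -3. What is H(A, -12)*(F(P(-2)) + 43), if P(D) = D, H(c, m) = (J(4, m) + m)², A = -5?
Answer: 9375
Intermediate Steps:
N(u, x) = -x/3
H(c, m) = (-3 + m)²
F(B) = 2*B/3 (F(B) = (0 + B) - B/3 = B - B/3 = 2*B/3)
H(A, -12)*(F(P(-2)) + 43) = (-3 - 12)²*((⅔)*(-2) + 43) = (-15)²*(-4/3 + 43) = 225*(125/3) = 9375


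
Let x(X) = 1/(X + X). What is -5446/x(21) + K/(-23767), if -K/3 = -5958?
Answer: -5436291318/23767 ≈ -2.2873e+5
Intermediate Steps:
x(X) = 1/(2*X)
K = 17874 (K = -3*(-5958) = 17874)
-5446/x(21) + K/(-23767) = -5446/((½)/21) + 17874/(-23767) = -5446/((½)*(1/21)) + 17874*(-1/23767) = -5446/1/42 - 17874/23767 = -5446*42 - 17874/23767 = -228732 - 17874/23767 = -5436291318/23767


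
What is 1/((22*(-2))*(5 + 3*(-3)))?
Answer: 1/176 ≈ 0.0056818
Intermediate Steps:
1/((22*(-2))*(5 + 3*(-3))) = 1/(-44*(5 - 9)) = 1/(-44*(-4)) = 1/176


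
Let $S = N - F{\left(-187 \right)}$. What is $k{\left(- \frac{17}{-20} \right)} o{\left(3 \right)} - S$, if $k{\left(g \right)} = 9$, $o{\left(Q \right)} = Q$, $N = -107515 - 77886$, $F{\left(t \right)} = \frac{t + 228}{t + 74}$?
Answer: $\frac{20953323}{113} \approx 1.8543 \cdot 10^{5}$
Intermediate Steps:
$F{\left(t \right)} = \frac{228 + t}{74 + t}$
$N = -185401$
$S = - \frac{20950272}{113}$ ($S = -185401 - \frac{228 - 187}{74 - 187} = -185401 - \frac{1}{-113} \cdot 41 = -185401 - \left(- \frac{1}{113}\right) 41 = -185401 - - \frac{41}{113} = -185401 + \frac{41}{113} = - \frac{20950272}{113} \approx -1.854 \cdot 10^{5}$)
$k{\left(- \frac{17}{-20} \right)} o{\left(3 \right)} - S = 9 \cdot 3 - - \frac{20950272}{113} = 27 + \frac{20950272}{113} = \frac{20953323}{113}$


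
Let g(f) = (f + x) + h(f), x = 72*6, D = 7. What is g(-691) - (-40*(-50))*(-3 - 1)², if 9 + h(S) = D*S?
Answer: -37105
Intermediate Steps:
h(S) = -9 + 7*S
x = 432
g(f) = 423 + 8*f (g(f) = (f + 432) + (-9 + 7*f) = (432 + f) + (-9 + 7*f) = 423 + 8*f)
g(-691) - (-40*(-50))*(-3 - 1)² = (423 + 8*(-691)) - (-40*(-50))*(-3 - 1)² = (423 - 5528) - 2000*(-4)² = -5105 - 2000*16 = -5105 - 1*32000 = -5105 - 32000 = -37105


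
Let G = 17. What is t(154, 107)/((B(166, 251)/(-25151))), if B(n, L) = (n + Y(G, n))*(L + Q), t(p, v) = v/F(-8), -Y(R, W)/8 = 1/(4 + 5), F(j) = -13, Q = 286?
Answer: 8073471/3457922 ≈ 2.3348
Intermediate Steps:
Y(R, W) = -8/9 (Y(R, W) = -8/(4 + 5) = -8/9)
t(p, v) = -v/13 (t(p, v) = v/(-13) = v*(-1/13) = -v/13)
B(n, L) = (286 + L)*(-8/9 + n) (B(n, L) = (n - 8/9)*(L + 286) = (-8/9 + n)*(286 + L) = (286 + L)*(-8/9 + n))
t(154, 107)/((B(166, 251)/(-25151))) = (-1/13*107)/(((-2288/9 + 286*166 - 8/9*251 + 251*166)/(-25151))) = -107*(-25151/(-2288/9 + 47476 - 2008/9 + 41666))/13 = -107/(13*((265994/3)*(-1/25151))) = -107/(13*(-265994/75453)) = -107/13*(-75453/265994) = 8073471/3457922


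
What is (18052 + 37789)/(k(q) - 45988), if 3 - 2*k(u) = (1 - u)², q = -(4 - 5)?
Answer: -111682/91973 ≈ -1.2143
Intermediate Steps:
q = 1 (q = -1*(-1) = 1)
k(u) = 3/2 - (1 - u)²/2
(18052 + 37789)/(k(q) - 45988) = (18052 + 37789)/((3/2 - (-1 + 1)²/2) - 45988) = 55841/((3/2 - ½*0²) - 45988) = 55841/((3/2 - ½*0) - 45988) = 55841/((3/2 + 0) - 45988) = 55841/(3/2 - 45988) = 55841/(-91973/2) = 55841*(-2/91973) = -111682/91973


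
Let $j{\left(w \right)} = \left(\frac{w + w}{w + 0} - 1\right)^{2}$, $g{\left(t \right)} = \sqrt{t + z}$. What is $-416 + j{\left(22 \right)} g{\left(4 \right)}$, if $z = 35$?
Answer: $-416 + \sqrt{39} \approx -409.75$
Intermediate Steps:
$g{\left(t \right)} = \sqrt{35 + t}$ ($g{\left(t \right)} = \sqrt{t + 35} = \sqrt{35 + t}$)
$j{\left(w \right)} = 1$ ($j{\left(w \right)} = \left(\frac{2 w}{w} - 1\right)^{2} = \left(2 - 1\right)^{2} = 1^{2} = 1$)
$-416 + j{\left(22 \right)} g{\left(4 \right)} = -416 + 1 \sqrt{35 + 4} = -416 + 1 \sqrt{39} = -416 + \sqrt{39}$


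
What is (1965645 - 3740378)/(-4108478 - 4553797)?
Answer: 1774733/8662275 ≈ 0.20488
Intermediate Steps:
(1965645 - 3740378)/(-4108478 - 4553797) = -1774733/(-8662275) = -1774733*(-1/8662275) = 1774733/8662275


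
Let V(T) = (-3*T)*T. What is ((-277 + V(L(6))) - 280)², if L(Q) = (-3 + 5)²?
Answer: 366025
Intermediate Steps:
L(Q) = 4 (L(Q) = 2² = 4)
V(T) = -3*T²
((-277 + V(L(6))) - 280)² = ((-277 - 3*4²) - 280)² = ((-277 - 3*16) - 280)² = ((-277 - 48) - 280)² = (-325 - 280)² = (-605)² = 366025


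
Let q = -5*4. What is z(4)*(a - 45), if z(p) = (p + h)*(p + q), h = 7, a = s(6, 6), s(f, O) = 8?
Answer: 6512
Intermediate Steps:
q = -20
a = 8
z(p) = (-20 + p)*(7 + p) (z(p) = (p + 7)*(p - 20) = (7 + p)*(-20 + p) = (-20 + p)*(7 + p))
z(4)*(a - 45) = (-140 + 4² - 13*4)*(8 - 45) = (-140 + 16 - 52)*(-37) = -176*(-37) = 6512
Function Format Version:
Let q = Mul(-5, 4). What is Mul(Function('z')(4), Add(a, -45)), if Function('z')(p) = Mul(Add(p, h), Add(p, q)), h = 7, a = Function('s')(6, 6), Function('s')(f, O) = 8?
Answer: 6512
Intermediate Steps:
q = -20
a = 8
Function('z')(p) = Mul(Add(-20, p), Add(7, p)) (Function('z')(p) = Mul(Add(p, 7), Add(p, -20)) = Mul(Add(7, p), Add(-20, p)) = Mul(Add(-20, p), Add(7, p)))
Mul(Function('z')(4), Add(a, -45)) = Mul(Add(-140, Pow(4, 2), Mul(-13, 4)), Add(8, -45)) = Mul(Add(-140, 16, -52), -37) = Mul(-176, -37) = 6512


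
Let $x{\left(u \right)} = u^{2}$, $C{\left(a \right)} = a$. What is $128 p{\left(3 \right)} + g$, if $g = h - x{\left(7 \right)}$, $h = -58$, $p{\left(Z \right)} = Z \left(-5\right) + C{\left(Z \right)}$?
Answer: $-1643$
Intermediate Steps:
$p{\left(Z \right)} = - 4 Z$ ($p{\left(Z \right)} = Z \left(-5\right) + Z = - 5 Z + Z = - 4 Z$)
$g = -107$ ($g = -58 - 7^{2} = -58 - 49 = -107$)
$128 p{\left(3 \right)} + g = 128 \left(\left(-4\right) 3\right) - 107 = 128 \left(-12\right) - 107 = -1536 - 107 = -1643$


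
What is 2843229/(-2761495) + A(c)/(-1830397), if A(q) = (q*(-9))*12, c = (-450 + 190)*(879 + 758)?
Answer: -132141768037113/5054632163515 ≈ -26.143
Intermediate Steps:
c = -425620 (c = -260*1637 = -425620)
A(q) = -108*q (A(q) = -9*q*12 = -108*q)
2843229/(-2761495) + A(c)/(-1830397) = 2843229/(-2761495) - 108*(-425620)/(-1830397) = 2843229*(-1/2761495) + 45966960*(-1/1830397) = -2843229/2761495 - 45966960/1830397 = -132141768037113/5054632163515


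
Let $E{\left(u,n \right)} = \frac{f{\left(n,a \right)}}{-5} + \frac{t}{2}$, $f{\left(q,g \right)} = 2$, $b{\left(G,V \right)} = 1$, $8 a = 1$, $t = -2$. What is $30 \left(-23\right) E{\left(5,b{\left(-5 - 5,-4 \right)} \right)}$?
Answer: $966$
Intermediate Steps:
$a = \frac{1}{8}$ ($a = \frac{1}{8} \cdot 1 = \frac{1}{8} \approx 0.125$)
$E{\left(u,n \right)} = - \frac{7}{5}$ ($E{\left(u,n \right)} = \frac{2}{-5} - \frac{2}{2} = 2 \left(- \frac{1}{5}\right) - 1 = - \frac{2}{5} - 1 = - \frac{7}{5}$)
$30 \left(-23\right) E{\left(5,b{\left(-5 - 5,-4 \right)} \right)} = 30 \left(-23\right) \left(- \frac{7}{5}\right) = \left(-690\right) \left(- \frac{7}{5}\right) = 966$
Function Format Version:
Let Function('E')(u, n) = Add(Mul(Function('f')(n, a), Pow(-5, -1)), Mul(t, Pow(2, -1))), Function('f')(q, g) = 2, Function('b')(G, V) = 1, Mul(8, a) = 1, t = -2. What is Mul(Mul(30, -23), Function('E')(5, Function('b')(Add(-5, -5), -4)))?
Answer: 966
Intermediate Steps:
a = Rational(1, 8) (a = Mul(Rational(1, 8), 1) = Rational(1, 8) ≈ 0.12500)
Function('E')(u, n) = Rational(-7, 5) (Function('E')(u, n) = Add(Mul(2, Pow(-5, -1)), Mul(-2, Pow(2, -1))) = Add(Mul(2, Rational(-1, 5)), Mul(-2, Rational(1, 2))) = Add(Rational(-2, 5), -1) = Rational(-7, 5))
Mul(Mul(30, -23), Function('E')(5, Function('b')(Add(-5, -5), -4))) = Mul(Mul(30, -23), Rational(-7, 5)) = Mul(-690, Rational(-7, 5)) = 966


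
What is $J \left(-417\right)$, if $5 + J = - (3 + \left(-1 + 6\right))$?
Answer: $5421$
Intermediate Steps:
$J = -13$ ($J = -5 - \left(3 + \left(-1 + 6\right)\right) = -5 - \left(3 + 5\right) = -5 - 8 = -13$)
$J \left(-417\right) = \left(-13\right) \left(-417\right) = 5421$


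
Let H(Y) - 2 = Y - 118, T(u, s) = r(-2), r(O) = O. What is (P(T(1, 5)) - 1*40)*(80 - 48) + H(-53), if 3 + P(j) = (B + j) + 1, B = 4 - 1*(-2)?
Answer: -1385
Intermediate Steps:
B = 6 (B = 4 + 2 = 6)
T(u, s) = -2
P(j) = 4 + j (P(j) = -3 + ((6 + j) + 1) = -3 + (7 + j) = 4 + j)
H(Y) = -116 + Y (H(Y) = 2 + (Y - 118) = 2 + (-118 + Y) = -116 + Y)
(P(T(1, 5)) - 1*40)*(80 - 48) + H(-53) = ((4 - 2) - 1*40)*(80 - 48) + (-116 - 53) = (2 - 40)*32 - 169 = -38*32 - 169 = -1216 - 169 = -1385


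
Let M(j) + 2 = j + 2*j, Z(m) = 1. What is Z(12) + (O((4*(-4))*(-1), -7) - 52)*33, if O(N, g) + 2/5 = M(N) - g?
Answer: 104/5 ≈ 20.800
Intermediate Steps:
M(j) = -2 + 3*j (M(j) = -2 + (j + 2*j) = -2 + 3*j)
O(N, g) = -12/5 - g + 3*N (O(N, g) = -⅖ + ((-2 + 3*N) - g) = -⅖ + (-2 - g + 3*N) = -12/5 - g + 3*N)
Z(12) + (O((4*(-4))*(-1), -7) - 52)*33 = 1 + ((-12/5 - 1*(-7) + 3*((4*(-4))*(-1))) - 52)*33 = 1 + ((-12/5 + 7 + 3*(-16*(-1))) - 52)*33 = 1 + ((-12/5 + 7 + 3*16) - 52)*33 = 1 + ((-12/5 + 7 + 48) - 52)*33 = 1 + (263/5 - 52)*33 = 1 + (⅗)*33 = 1 + 99/5 = 104/5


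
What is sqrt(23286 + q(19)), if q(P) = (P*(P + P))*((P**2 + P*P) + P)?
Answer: 12*sqrt(3877) ≈ 747.19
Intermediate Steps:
q(P) = 2*P**2*(P + 2*P**2) (q(P) = (P*(2*P))*((P**2 + P**2) + P) = (2*P**2)*(2*P**2 + P) = (2*P**2)*(P + 2*P**2) = 2*P**2*(P + 2*P**2))
sqrt(23286 + q(19)) = sqrt(23286 + 19**3*(2 + 4*19)) = sqrt(23286 + 6859*(2 + 76)) = sqrt(23286 + 6859*78) = sqrt(23286 + 535002) = sqrt(558288) = 12*sqrt(3877)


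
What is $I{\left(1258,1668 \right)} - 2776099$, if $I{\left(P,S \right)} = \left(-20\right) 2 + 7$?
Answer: $-2776132$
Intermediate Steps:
$I{\left(P,S \right)} = -33$ ($I{\left(P,S \right)} = -40 + 7 = -33$)
$I{\left(1258,1668 \right)} - 2776099 = -33 - 2776099 = -2776132$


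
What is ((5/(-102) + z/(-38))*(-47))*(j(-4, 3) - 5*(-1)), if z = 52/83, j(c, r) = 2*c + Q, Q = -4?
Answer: -3466673/160854 ≈ -21.552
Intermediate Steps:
j(c, r) = -4 + 2*c (j(c, r) = 2*c - 4 = -4 + 2*c)
z = 52/83 (z = 52*(1/83) = 52/83 ≈ 0.62651)
((5/(-102) + z/(-38))*(-47))*(j(-4, 3) - 5*(-1)) = ((5/(-102) + (52/83)/(-38))*(-47))*((-4 + 2*(-4)) - 5*(-1)) = ((5*(-1/102) + (52/83)*(-1/38))*(-47))*((-4 - 8) + 5) = ((-5/102 - 26/1577)*(-47))*(-12 + 5) = -10537/160854*(-47)*(-7) = (495239/160854)*(-7) = -3466673/160854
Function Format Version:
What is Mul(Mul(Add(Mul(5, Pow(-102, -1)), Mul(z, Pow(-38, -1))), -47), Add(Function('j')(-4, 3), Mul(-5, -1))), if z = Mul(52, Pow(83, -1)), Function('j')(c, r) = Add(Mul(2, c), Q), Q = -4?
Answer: Rational(-3466673, 160854) ≈ -21.552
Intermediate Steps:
Function('j')(c, r) = Add(-4, Mul(2, c)) (Function('j')(c, r) = Add(Mul(2, c), -4) = Add(-4, Mul(2, c)))
z = Rational(52, 83) (z = Mul(52, Rational(1, 83)) = Rational(52, 83) ≈ 0.62651)
Mul(Mul(Add(Mul(5, Pow(-102, -1)), Mul(z, Pow(-38, -1))), -47), Add(Function('j')(-4, 3), Mul(-5, -1))) = Mul(Mul(Add(Mul(5, Pow(-102, -1)), Mul(Rational(52, 83), Pow(-38, -1))), -47), Add(Add(-4, Mul(2, -4)), Mul(-5, -1))) = Mul(Mul(Add(Mul(5, Rational(-1, 102)), Mul(Rational(52, 83), Rational(-1, 38))), -47), Add(Add(-4, -8), 5)) = Mul(Mul(Add(Rational(-5, 102), Rational(-26, 1577)), -47), Add(-12, 5)) = Mul(Mul(Rational(-10537, 160854), -47), -7) = Mul(Rational(495239, 160854), -7) = Rational(-3466673, 160854)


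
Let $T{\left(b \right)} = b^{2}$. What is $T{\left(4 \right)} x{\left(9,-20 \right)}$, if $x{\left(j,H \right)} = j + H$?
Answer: $-176$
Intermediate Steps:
$x{\left(j,H \right)} = H + j$
$T{\left(4 \right)} x{\left(9,-20 \right)} = 4^{2} \left(-20 + 9\right) = 16 \left(-11\right) = -176$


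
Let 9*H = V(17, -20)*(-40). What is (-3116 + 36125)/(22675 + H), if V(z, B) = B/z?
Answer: 5050377/3470075 ≈ 1.4554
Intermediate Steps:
H = 800/153 (H = (-20/17*(-40))/9 = (⅑)*(800/17) = 800/153 ≈ 5.2288)
(-3116 + 36125)/(22675 + H) = (-3116 + 36125)/(22675 + 800/153) = 33009/(3470075/153) = 33009*(153/3470075) = 5050377/3470075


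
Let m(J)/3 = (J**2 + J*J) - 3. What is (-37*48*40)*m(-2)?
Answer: -1065600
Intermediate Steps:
m(J) = -9 + 6*J**2 (m(J) = 3*((J**2 + J*J) - 3) = 3*((J**2 + J**2) - 3) = 3*(2*J**2 - 3) = 3*(-3 + 2*J**2) = -9 + 6*J**2)
(-37*48*40)*m(-2) = (-37*48*40)*(-9 + 6*(-2)**2) = (-1776*40)*(-9 + 6*4) = -71040*(-9 + 24) = -71040*15 = -1065600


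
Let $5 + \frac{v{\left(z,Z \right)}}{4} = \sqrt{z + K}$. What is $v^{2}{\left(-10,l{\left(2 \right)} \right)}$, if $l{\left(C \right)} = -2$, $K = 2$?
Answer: $272 - 320 i \sqrt{2} \approx 272.0 - 452.55 i$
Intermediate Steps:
$v{\left(z,Z \right)} = -20 + 4 \sqrt{2 + z}$ ($v{\left(z,Z \right)} = -20 + 4 \sqrt{z + 2} = -20 + 4 \sqrt{2 + z}$)
$v^{2}{\left(-10,l{\left(2 \right)} \right)} = \left(-20 + 4 \sqrt{2 - 10}\right)^{2} = \left(-20 + 4 \sqrt{-8}\right)^{2} = \left(-20 + 4 \cdot 2 i \sqrt{2}\right)^{2} = \left(-20 + 8 i \sqrt{2}\right)^{2}$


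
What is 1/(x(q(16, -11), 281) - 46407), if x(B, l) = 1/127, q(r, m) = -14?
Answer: -127/5893688 ≈ -2.1548e-5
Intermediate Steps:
x(B, l) = 1/127
1/(x(q(16, -11), 281) - 46407) = 1/(1/127 - 46407) = 1/(-5893688/127) = -127/5893688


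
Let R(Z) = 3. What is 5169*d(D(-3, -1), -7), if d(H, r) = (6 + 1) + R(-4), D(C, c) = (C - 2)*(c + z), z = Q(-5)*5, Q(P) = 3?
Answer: 51690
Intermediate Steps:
z = 15 (z = 3*5 = 15)
D(C, c) = (-2 + C)*(15 + c) (D(C, c) = (C - 2)*(c + 15) = (-2 + C)*(15 + c))
d(H, r) = 10 (d(H, r) = (6 + 1) + 3 = 7 + 3 = 10)
5169*d(D(-3, -1), -7) = 5169*10 = 51690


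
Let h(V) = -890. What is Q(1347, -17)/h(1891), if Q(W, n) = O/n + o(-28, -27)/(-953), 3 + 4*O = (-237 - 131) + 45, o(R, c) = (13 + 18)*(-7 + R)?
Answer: -192229/28837780 ≈ -0.0066659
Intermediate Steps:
o(R, c) = -217 + 31*R (o(R, c) = 31*(-7 + R) = -217 + 31*R)
O = -163/2 (O = -3/4 + ((-237 - 131) + 45)/4 = -3/4 + (-368 + 45)/4 = -3/4 + (1/4)*(-323) = -3/4 - 323/4 = -163/2 ≈ -81.500)
Q(W, n) = 1085/953 - 163/(2*n) (Q(W, n) = -163/(2*n) + (-217 + 31*(-28))/(-953) = -163/(2*n) + (-217 - 868)*(-1/953) = -163/(2*n) - 1085*(-1/953) = -163/(2*n) + 1085/953 = 1085/953 - 163/(2*n))
Q(1347, -17)/h(1891) = ((1/1906)*(-155339 + 2170*(-17))/(-17))/(-890) = ((1/1906)*(-1/17)*(-155339 - 36890))*(-1/890) = ((1/1906)*(-1/17)*(-192229))*(-1/890) = (192229/32402)*(-1/890) = -192229/28837780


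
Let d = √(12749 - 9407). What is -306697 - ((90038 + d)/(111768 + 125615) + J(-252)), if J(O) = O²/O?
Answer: -72744923473/237383 - √3342/237383 ≈ -3.0645e+5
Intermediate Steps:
J(O) = O
d = √3342 ≈ 57.810
-306697 - ((90038 + d)/(111768 + 125615) + J(-252)) = -306697 - ((90038 + √3342)/(111768 + 125615) - 252) = -306697 - ((90038 + √3342)/237383 - 252) = -306697 - ((90038 + √3342)*(1/237383) - 252) = -306697 - ((90038/237383 + √3342/237383) - 252) = -306697 - (-59730478/237383 + √3342/237383) = -306697 + (59730478/237383 - √3342/237383) = -72744923473/237383 - √3342/237383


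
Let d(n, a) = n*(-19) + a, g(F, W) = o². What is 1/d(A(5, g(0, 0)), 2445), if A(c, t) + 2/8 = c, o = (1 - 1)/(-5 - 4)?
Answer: 4/9419 ≈ 0.00042467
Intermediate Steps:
o = 0 (o = 0/(-9) = 0*(-⅑) = 0)
g(F, W) = 0 (g(F, W) = 0² = 0)
A(c, t) = -¼ + c
d(n, a) = a - 19*n (d(n, a) = -19*n + a = a - 19*n)
1/d(A(5, g(0, 0)), 2445) = 1/(2445 - 19*(-¼ + 5)) = 1/(2445 - 19*19/4) = 1/(2445 - 361/4) = 1/(9419/4) = 4/9419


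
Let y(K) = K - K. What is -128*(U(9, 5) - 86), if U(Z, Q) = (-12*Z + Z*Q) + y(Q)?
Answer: 19072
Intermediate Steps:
y(K) = 0
U(Z, Q) = -12*Z + Q*Z (U(Z, Q) = (-12*Z + Z*Q) + 0 = (-12*Z + Q*Z) + 0 = -12*Z + Q*Z)
-128*(U(9, 5) - 86) = -128*(9*(-12 + 5) - 86) = -128*(9*(-7) - 86) = -128*(-63 - 86) = -128*(-149) = 19072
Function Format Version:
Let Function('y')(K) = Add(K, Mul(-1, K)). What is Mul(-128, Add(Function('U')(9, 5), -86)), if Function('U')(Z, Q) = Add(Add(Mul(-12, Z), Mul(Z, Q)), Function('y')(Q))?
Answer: 19072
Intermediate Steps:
Function('y')(K) = 0
Function('U')(Z, Q) = Add(Mul(-12, Z), Mul(Q, Z)) (Function('U')(Z, Q) = Add(Add(Mul(-12, Z), Mul(Z, Q)), 0) = Add(Add(Mul(-12, Z), Mul(Q, Z)), 0) = Add(Mul(-12, Z), Mul(Q, Z)))
Mul(-128, Add(Function('U')(9, 5), -86)) = Mul(-128, Add(Mul(9, Add(-12, 5)), -86)) = Mul(-128, Add(Mul(9, -7), -86)) = Mul(-128, Add(-63, -86)) = Mul(-128, -149) = 19072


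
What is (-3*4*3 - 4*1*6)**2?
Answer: 3600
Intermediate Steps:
(-3*4*3 - 4*1*6)**2 = (-12*3 - 4*6)**2 = (-36 - 24)**2 = (-60)**2 = 3600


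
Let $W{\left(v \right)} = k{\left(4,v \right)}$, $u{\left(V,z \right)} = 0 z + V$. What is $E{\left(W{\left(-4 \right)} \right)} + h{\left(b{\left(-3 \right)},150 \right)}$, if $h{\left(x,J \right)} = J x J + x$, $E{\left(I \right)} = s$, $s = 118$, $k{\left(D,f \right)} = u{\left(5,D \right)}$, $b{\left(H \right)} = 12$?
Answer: $270130$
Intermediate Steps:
$u{\left(V,z \right)} = V$ ($u{\left(V,z \right)} = 0 + V = V$)
$k{\left(D,f \right)} = 5$
$W{\left(v \right)} = 5$
$E{\left(I \right)} = 118$
$h{\left(x,J \right)} = x + x J^{2}$ ($h{\left(x,J \right)} = x J^{2} + x = x + x J^{2}$)
$E{\left(W{\left(-4 \right)} \right)} + h{\left(b{\left(-3 \right)},150 \right)} = 118 + 12 \left(1 + 150^{2}\right) = 118 + 12 \left(1 + 22500\right) = 118 + 12 \cdot 22501 = 118 + 270012 = 270130$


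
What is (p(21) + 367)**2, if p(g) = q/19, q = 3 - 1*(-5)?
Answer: 48734361/361 ≈ 1.3500e+5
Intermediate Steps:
q = 8 (q = 3 + 5 = 8)
p(g) = 8/19
(p(21) + 367)**2 = (8/19 + 367)**2 = (6981/19)**2 = 48734361/361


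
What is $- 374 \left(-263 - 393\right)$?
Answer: $245344$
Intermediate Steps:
$- 374 \left(-263 - 393\right) = \left(-374\right) \left(-656\right) = 245344$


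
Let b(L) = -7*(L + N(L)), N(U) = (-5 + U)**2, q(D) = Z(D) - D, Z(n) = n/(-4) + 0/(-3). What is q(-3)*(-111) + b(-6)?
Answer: -4885/4 ≈ -1221.3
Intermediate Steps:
Z(n) = -n/4 (Z(n) = n*(-1/4) + 0*(-1/3) = -n/4 + 0 = -n/4)
q(D) = -5*D/4 (q(D) = -D/4 - D = -5*D/4)
b(L) = -7*L - 7*(-5 + L)**2 (b(L) = -7*(L + (-5 + L)**2) = -7*L - 7*(-5 + L)**2)
q(-3)*(-111) + b(-6) = -5/4*(-3)*(-111) + (-7*(-6) - 7*(-5 - 6)**2) = (15/4)*(-111) + (42 - 7*(-11)**2) = -1665/4 + (42 - 7*121) = -1665/4 + (42 - 847) = -1665/4 - 805 = -4885/4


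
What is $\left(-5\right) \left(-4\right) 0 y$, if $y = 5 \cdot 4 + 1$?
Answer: $0$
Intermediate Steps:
$y = 21$ ($y = 20 + 1 = 21$)
$\left(-5\right) \left(-4\right) 0 y = \left(-5\right) \left(-4\right) 0 \cdot 21 = 20 \cdot 0 \cdot 21 = 0 \cdot 21 = 0$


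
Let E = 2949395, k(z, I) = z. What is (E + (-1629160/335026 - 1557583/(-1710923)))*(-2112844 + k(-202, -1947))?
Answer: -1786159715943635048476824/286601844499 ≈ -6.2322e+12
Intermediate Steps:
(E + (-1629160/335026 - 1557583/(-1710923)))*(-2112844 + k(-202, -1947)) = (2949395 + (-1629160/335026 - 1557583/(-1710923)))*(-2112844 - 202) = (2949395 + (-1629160*1/335026 - 1557583*(-1/1710923)))*(-2113046) = (2949395 + (-814580/167513 + 1557583/1710923))*(-2113046) = (2949395 - 1132768256261/286601844499)*(-2113046) = (845300914387871844/286601844499)*(-2113046) = -1786159715943635048476824/286601844499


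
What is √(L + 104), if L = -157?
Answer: I*√53 ≈ 7.2801*I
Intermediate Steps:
√(L + 104) = √(-157 + 104) = √(-53) = I*√53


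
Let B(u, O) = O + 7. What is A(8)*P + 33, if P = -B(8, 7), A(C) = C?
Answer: -79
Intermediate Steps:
B(u, O) = 7 + O
P = -14 (P = -(7 + 7) = -1*14 = -14)
A(8)*P + 33 = 8*(-14) + 33 = -112 + 33 = -79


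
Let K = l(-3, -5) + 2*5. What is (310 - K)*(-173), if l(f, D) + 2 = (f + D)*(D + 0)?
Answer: -45326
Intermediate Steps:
l(f, D) = -2 + D*(D + f) (l(f, D) = -2 + (f + D)*(D + 0) = -2 + (D + f)*D = -2 + D*(D + f))
K = 48 (K = (-2 + (-5)² - 5*(-3)) + 2*5 = (-2 + 25 + 15) + 10 = 38 + 10 = 48)
(310 - K)*(-173) = (310 - 1*48)*(-173) = (310 - 48)*(-173) = 262*(-173) = -45326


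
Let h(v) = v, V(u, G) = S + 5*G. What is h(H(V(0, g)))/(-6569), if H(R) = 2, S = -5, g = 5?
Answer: -2/6569 ≈ -0.00030446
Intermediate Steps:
V(u, G) = -5 + 5*G
h(H(V(0, g)))/(-6569) = 2/(-6569) = 2*(-1/6569) = -2/6569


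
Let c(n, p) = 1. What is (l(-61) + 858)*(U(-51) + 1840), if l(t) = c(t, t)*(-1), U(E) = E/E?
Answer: 1577737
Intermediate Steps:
U(E) = 1
l(t) = -1 (l(t) = 1*(-1) = -1)
(l(-61) + 858)*(U(-51) + 1840) = (-1 + 858)*(1 + 1840) = 857*1841 = 1577737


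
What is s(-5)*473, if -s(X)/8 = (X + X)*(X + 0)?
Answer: -189200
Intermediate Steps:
s(X) = -16*X**2 (s(X) = -8*(X + X)*(X + 0) = -8*2*X*X = -16*X**2)
s(-5)*473 = -16*(-5)**2*473 = -16*25*473 = -400*473 = -189200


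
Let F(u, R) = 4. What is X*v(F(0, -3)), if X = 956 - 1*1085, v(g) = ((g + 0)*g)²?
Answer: -33024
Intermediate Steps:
v(g) = g⁴ (v(g) = (g*g)² = (g²)² = g⁴)
X = -129 (X = 956 - 1085 = -129)
X*v(F(0, -3)) = -129*4⁴ = -129*256 = -33024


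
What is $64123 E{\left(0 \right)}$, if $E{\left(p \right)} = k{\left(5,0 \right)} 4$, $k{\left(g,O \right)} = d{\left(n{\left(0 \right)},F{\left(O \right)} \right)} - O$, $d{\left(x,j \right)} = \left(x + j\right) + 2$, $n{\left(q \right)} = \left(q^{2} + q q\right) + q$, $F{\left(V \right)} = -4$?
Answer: $-512984$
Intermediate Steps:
$n{\left(q \right)} = q + 2 q^{2}$ ($n{\left(q \right)} = \left(q^{2} + q^{2}\right) + q = 2 q^{2} + q = q + 2 q^{2}$)
$d{\left(x,j \right)} = 2 + j + x$ ($d{\left(x,j \right)} = \left(j + x\right) + 2 = 2 + j + x$)
$k{\left(g,O \right)} = -2 - O$ ($k{\left(g,O \right)} = \left(2 - 4 + 0 \left(1 + 2 \cdot 0\right)\right) - O = \left(2 - 4 + 0 \left(1 + 0\right)\right) - O = \left(2 - 4 + 0 \cdot 1\right) - O = \left(2 - 4 + 0\right) - O = -2 - O$)
$E{\left(p \right)} = -8$ ($E{\left(p \right)} = \left(-2 - 0\right) 4 = \left(-2 + 0\right) 4 = \left(-2\right) 4 = -8$)
$64123 E{\left(0 \right)} = 64123 \left(-8\right) = -512984$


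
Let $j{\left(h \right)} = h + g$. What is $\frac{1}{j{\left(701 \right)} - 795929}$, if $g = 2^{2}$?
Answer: $- \frac{1}{795224} \approx -1.2575 \cdot 10^{-6}$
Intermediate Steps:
$g = 4$
$j{\left(h \right)} = 4 + h$ ($j{\left(h \right)} = h + 4 = 4 + h$)
$\frac{1}{j{\left(701 \right)} - 795929} = \frac{1}{\left(4 + 701\right) - 795929} = \frac{1}{705 - 795929} = \frac{1}{-795224} = - \frac{1}{795224}$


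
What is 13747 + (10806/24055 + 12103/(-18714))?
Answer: 6188333052509/450165270 ≈ 13747.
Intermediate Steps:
13747 + (10806/24055 + 12103/(-18714)) = 13747 + (10806*(1/24055) + 12103*(-1/18714)) = 13747 + (10806/24055 - 12103/18714) = 13747 - 88914181/450165270 = 6188333052509/450165270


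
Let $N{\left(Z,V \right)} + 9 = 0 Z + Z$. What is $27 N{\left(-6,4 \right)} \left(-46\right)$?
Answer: $18630$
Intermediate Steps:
$N{\left(Z,V \right)} = -9 + Z$ ($N{\left(Z,V \right)} = -9 + \left(0 Z + Z\right) = -9 + \left(0 + Z\right) = -9 + Z$)
$27 N{\left(-6,4 \right)} \left(-46\right) = 27 \left(-9 - 6\right) \left(-46\right) = 27 \left(-15\right) \left(-46\right) = \left(-405\right) \left(-46\right) = 18630$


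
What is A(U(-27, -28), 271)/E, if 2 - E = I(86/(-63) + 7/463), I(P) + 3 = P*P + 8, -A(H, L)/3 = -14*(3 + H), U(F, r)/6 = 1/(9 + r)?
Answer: -911239530831/38978878214 ≈ -23.378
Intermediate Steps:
U(F, r) = 6/(9 + r)
A(H, L) = 126 + 42*H (A(H, L) = -(-42)*(3 + H) = -3*(-42 - 14*H) = 126 + 42*H)
I(P) = 5 + P² (I(P) = -3 + (P*P + 8) = -3 + (P² + 8) = -3 + (8 + P²) = 5 + P²)
E = -4103039812/850830561 (E = 2 - (5 + (86/(-63) + 7/463)²) = 2 - (5 + (86*(-1/63) + 7*(1/463))²) = 2 - (5 + (-86/63 + 7/463)²) = 2 - (5 + (-39377/29169)²) = 2 - (5 + 1550548129/850830561) = 2 - 1*5804700934/850830561 = 2 - 5804700934/850830561 = -4103039812/850830561 ≈ -4.8224)
A(U(-27, -28), 271)/E = (126 + 42*(6/(9 - 28)))/(-4103039812/850830561) = (126 + 42*(6/(-19)))*(-850830561/4103039812) = (126 + 42*(6*(-1/19)))*(-850830561/4103039812) = (126 + 42*(-6/19))*(-850830561/4103039812) = (126 - 252/19)*(-850830561/4103039812) = (2142/19)*(-850830561/4103039812) = -911239530831/38978878214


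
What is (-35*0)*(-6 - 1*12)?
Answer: 0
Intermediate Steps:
(-35*0)*(-6 - 1*12) = 0*(-6 - 12) = 0*(-18) = 0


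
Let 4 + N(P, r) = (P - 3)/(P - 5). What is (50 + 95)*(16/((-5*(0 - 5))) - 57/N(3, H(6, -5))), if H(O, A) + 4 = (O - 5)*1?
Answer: 43181/20 ≈ 2159.1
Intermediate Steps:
H(O, A) = -9 + O (H(O, A) = -4 + (O - 5)*1 = -4 + (-5 + O)*1 = -4 + (-5 + O) = -9 + O)
N(P, r) = -4 + (-3 + P)/(-5 + P) (N(P, r) = -4 + (P - 3)/(P - 5) = -4 + (-3 + P)/(-5 + P))
(50 + 95)*(16/((-5*(0 - 5))) - 57/N(3, H(6, -5))) = (50 + 95)*(16/((-5*(0 - 5))) - 57*(-5 + 3)/(17 - 3*3)) = 145*(16/((-5*(-5))) - 57*(-2/(17 - 9))) = 145*(16/25 - 57/((-½*8))) = 145*(16*(1/25) - 57/(-4)) = 145*(16/25 - 57*(-¼)) = 145*(16/25 + 57/4) = 145*(1489/100) = 43181/20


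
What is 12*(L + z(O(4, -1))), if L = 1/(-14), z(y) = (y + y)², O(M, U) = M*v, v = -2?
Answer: 21498/7 ≈ 3071.1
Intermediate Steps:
O(M, U) = -2*M (O(M, U) = M*(-2) = -2*M)
z(y) = 4*y² (z(y) = (2*y)² = 4*y²)
L = -1/14 ≈ -0.071429
12*(L + z(O(4, -1))) = 12*(-1/14 + 4*(-2*4)²) = 12*(-1/14 + 4*(-8)²) = 12*(-1/14 + 4*64) = 12*(-1/14 + 256) = 12*(3583/14) = 21498/7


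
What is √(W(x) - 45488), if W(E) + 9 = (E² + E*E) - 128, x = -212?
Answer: √44263 ≈ 210.39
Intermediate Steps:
W(E) = -137 + 2*E² (W(E) = -9 + ((E² + E*E) - 128) = -9 + ((E² + E²) - 128) = -9 + (2*E² - 128) = -9 + (-128 + 2*E²) = -137 + 2*E²)
√(W(x) - 45488) = √((-137 + 2*(-212)²) - 45488) = √((-137 + 2*44944) - 45488) = √((-137 + 89888) - 45488) = √(89751 - 45488) = √44263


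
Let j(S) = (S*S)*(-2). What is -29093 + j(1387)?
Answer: -3876631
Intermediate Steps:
j(S) = -2*S² (j(S) = S²*(-2) = -2*S²)
-29093 + j(1387) = -29093 - 2*1387² = -29093 - 2*1923769 = -29093 - 3847538 = -3876631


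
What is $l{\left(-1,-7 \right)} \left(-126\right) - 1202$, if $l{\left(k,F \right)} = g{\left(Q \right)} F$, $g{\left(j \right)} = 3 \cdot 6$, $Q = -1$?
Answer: $14674$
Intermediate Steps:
$g{\left(j \right)} = 18$
$l{\left(k,F \right)} = 18 F$
$l{\left(-1,-7 \right)} \left(-126\right) - 1202 = 18 \left(-7\right) \left(-126\right) - 1202 = \left(-126\right) \left(-126\right) - 1202 = 15876 - 1202 = 14674$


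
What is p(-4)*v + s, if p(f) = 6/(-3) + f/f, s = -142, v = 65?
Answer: -207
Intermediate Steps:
p(f) = -1 (p(f) = 6*(-⅓) + 1 = -2 + 1 = -1)
p(-4)*v + s = -1*65 - 142 = -65 - 142 = -207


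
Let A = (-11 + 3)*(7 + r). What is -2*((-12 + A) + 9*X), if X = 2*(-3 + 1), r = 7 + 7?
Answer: 432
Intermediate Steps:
r = 14
A = -168 (A = (-11 + 3)*(7 + 14) = -8*21 = -168)
X = -4 (X = 2*(-2) = -4)
-2*((-12 + A) + 9*X) = -2*((-12 - 168) + 9*(-4)) = -2*(-180 - 36) = -2*(-216) = 432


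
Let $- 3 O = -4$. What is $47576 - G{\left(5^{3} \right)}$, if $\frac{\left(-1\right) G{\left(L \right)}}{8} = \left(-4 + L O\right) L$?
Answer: $\frac{630728}{3} \approx 2.1024 \cdot 10^{5}$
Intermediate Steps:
$O = \frac{4}{3}$ ($O = \left(- \frac{1}{3}\right) \left(-4\right) = \frac{4}{3} \approx 1.3333$)
$G{\left(L \right)} = - 8 L \left(-4 + \frac{4 L}{3}\right)$ ($G{\left(L \right)} = - 8 \left(-4 + L \frac{4}{3}\right) L = - 8 \left(-4 + \frac{4 L}{3}\right) L = - 8 L \left(-4 + \frac{4 L}{3}\right)$)
$47576 - G{\left(5^{3} \right)} = 47576 - \frac{32 \cdot 5^{3} \left(3 - 5^{3}\right)}{3} = 47576 - \frac{32}{3} \cdot 125 \left(3 - 125\right) = 47576 - \frac{32}{3} \cdot 125 \left(-122\right) = 47576 - - \frac{488000}{3} = 47576 + \frac{488000}{3} = \frac{630728}{3}$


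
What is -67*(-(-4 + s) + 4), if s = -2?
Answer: -670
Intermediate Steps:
-67*(-(-4 + s) + 4) = -67*(-(-4 - 2) + 4) = -67*(-1*(-6) + 4) = -67*(6 + 4) = -67*10 = -670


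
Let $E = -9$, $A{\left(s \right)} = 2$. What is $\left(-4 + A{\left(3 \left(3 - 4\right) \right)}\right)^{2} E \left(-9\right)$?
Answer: $324$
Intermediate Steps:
$\left(-4 + A{\left(3 \left(3 - 4\right) \right)}\right)^{2} E \left(-9\right) = \left(-4 + 2\right)^{2} \left(-9\right) \left(-9\right) = \left(-2\right)^{2} \left(-9\right) \left(-9\right) = 4 \left(-9\right) \left(-9\right) = \left(-36\right) \left(-9\right) = 324$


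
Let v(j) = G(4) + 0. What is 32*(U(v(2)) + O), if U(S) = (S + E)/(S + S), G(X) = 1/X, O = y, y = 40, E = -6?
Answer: 912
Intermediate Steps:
O = 40
v(j) = ¼ (v(j) = 1/4 + 0 = ¼ + 0 = ¼)
U(S) = (-6 + S)/(2*S) (U(S) = (S - 6)/(S + S) = (-6 + S)/((2*S)) = (-6 + S)*(1/(2*S)) = (-6 + S)/(2*S))
32*(U(v(2)) + O) = 32*((-6 + ¼)/(2*(¼)) + 40) = 32*((½)*4*(-23/4) + 40) = 32*(-23/2 + 40) = 32*(57/2) = 912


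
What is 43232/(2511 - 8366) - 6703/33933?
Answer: -1506237521/198677715 ≈ -7.5813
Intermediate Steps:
43232/(2511 - 8366) - 6703/33933 = 43232/(-5855) - 6703*1/33933 = 43232*(-1/5855) - 6703/33933 = -43232/5855 - 6703/33933 = -1506237521/198677715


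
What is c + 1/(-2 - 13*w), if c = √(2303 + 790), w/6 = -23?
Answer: 1/1792 + √3093 ≈ 55.615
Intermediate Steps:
w = -138 (w = 6*(-23) = -138)
c = √3093 ≈ 55.615
c + 1/(-2 - 13*w) = √3093 + 1/(-2 - 13*(-138)) = √3093 + 1/(-2 + 1794) = √3093 + 1/1792 = 1/1792 + √3093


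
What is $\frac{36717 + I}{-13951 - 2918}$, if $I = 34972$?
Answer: $- \frac{71689}{16869} \approx -4.2497$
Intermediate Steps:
$\frac{36717 + I}{-13951 - 2918} = \frac{36717 + 34972}{-13951 - 2918} = \frac{71689}{-16869} = 71689 \left(- \frac{1}{16869}\right) = - \frac{71689}{16869}$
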